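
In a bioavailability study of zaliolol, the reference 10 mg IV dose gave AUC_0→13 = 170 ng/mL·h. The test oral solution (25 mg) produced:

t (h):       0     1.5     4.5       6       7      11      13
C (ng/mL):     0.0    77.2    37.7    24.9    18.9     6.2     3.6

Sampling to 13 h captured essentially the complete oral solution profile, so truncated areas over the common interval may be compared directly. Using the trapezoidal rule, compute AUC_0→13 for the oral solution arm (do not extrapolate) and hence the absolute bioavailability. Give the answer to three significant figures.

F = 0.845

Trapezoidal AUC_0→13 (oral solution):
  [0→1.5]: (0.0+77.2)/2 × 1.5 = 57.9
  [1.5→4.5]: (77.2+37.7)/2 × 3 = 172.35
  [4.5→6]: (37.7+24.9)/2 × 1.5 = 46.95
  [6→7]: (24.9+18.9)/2 × 1 = 21.9
  [7→11]: (18.9+6.2)/2 × 4 = 50.2
  [11→13]: (6.2+3.6)/2 × 2 = 9.8
  Sum = 359.1 ng/mL·h
F = (AUC_ev/D_ev)/(AUC_iv/D_iv) = (359.1/25)/(170/10) = 14.364/17 = 0.8449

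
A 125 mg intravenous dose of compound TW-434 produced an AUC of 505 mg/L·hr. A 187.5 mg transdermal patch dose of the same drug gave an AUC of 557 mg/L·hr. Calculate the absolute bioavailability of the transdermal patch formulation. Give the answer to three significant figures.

F = (AUC_ev / D_ev) / (AUC_iv / D_iv)
  = (557/187.5) / (505/125)
  = 2.97067 / 4.04 = 0.7353

F = 0.735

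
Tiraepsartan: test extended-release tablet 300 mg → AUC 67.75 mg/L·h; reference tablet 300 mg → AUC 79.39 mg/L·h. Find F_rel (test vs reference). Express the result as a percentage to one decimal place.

F_rel = (AUC_test/D_test) / (AUC_ref/D_ref)
      = (67.75/300) / (79.39/300)
      = 0.225833 / 0.264633 = 0.8534 = 85.34%

F_rel = 85.3%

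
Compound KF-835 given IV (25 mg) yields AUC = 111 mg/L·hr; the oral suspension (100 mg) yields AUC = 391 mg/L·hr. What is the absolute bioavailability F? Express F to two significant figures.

F = 0.88

F = (AUC_ev / D_ev) / (AUC_iv / D_iv)
  = (391/100) / (111/25)
  = 3.91 / 4.44 = 0.8806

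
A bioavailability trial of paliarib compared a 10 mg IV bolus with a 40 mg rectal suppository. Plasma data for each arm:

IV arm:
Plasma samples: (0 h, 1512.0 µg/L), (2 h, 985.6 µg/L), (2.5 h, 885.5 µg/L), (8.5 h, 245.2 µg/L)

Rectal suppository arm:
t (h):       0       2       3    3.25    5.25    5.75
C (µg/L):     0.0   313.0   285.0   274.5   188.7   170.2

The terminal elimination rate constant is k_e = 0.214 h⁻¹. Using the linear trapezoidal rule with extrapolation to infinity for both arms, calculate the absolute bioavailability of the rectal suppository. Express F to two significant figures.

F = 0.068

Trapezoidal AUC_0→8.5 (IV):
  [0→2]: (1512.0+985.6)/2 × 2 = 2497.6
  [2→2.5]: (985.6+885.5)/2 × 0.5 = 467.775
  [2.5→8.5]: (885.5+245.2)/2 × 6 = 3392.1
  Sum = 6357.475 µg/L·h
IV tail: 245.2/0.214 = 1145.794; AUC_iv,0→∞ = 6357.475 + 1145.794 = 7503.269 µg/L·h
Trapezoidal AUC_0→5.75 (rectal suppository):
  [0→2]: (0.0+313.0)/2 × 2 = 313.0
  [2→3]: (313.0+285.0)/2 × 1 = 299.0
  [3→3.25]: (285.0+274.5)/2 × 0.25 = 69.9375
  [3.25→5.25]: (274.5+188.7)/2 × 2 = 463.2
  [5.25→5.75]: (188.7+170.2)/2 × 0.5 = 89.725
  Sum = 1234.8625 µg/L·h
rectal suppository tail: 170.2/0.214 = 795.327; AUC_ev,0→∞ = 1234.8625 + 795.327 = 2030.1895 µg/L·h
F = (AUC_ev/D_ev)/(AUC_iv/D_iv) = (2030.1895/40)/(7503.269/10) = 50.7547/750.3269 = 0.0676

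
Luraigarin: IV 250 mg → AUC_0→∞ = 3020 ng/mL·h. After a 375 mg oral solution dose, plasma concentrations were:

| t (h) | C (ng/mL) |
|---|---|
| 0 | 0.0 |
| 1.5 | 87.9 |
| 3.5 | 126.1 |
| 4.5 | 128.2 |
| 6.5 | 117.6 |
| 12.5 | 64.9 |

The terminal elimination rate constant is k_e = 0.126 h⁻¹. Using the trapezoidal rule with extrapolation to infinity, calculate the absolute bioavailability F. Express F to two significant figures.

F = 0.38

Trapezoidal AUC_0→12.5 (oral solution):
  [0→1.5]: (0.0+87.9)/2 × 1.5 = 65.925
  [1.5→3.5]: (87.9+126.1)/2 × 2 = 214.0
  [3.5→4.5]: (126.1+128.2)/2 × 1 = 127.15
  [4.5→6.5]: (128.2+117.6)/2 × 2 = 245.8
  [6.5→12.5]: (117.6+64.9)/2 × 6 = 547.5
  Sum = 1200.375 ng/mL·h
Tail: C_last/k_e = 64.9/0.126 = 515.079
AUC_0→∞ (oral solution) = 1200.375 + 515.079 = 1715.454 ng/mL·h
F = (AUC_ev/D_ev)/(AUC_iv/D_iv) = (1715.454/375)/(3020/250) = 4.574544/12.08 = 0.3787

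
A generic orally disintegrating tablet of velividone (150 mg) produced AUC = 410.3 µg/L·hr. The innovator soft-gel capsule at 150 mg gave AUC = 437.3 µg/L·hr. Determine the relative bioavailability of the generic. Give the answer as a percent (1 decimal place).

F_rel = (AUC_test/D_test) / (AUC_ref/D_ref)
      = (410.3/150) / (437.3/150)
      = 2.73533 / 2.91533 = 0.9383 = 93.83%

F_rel = 93.8%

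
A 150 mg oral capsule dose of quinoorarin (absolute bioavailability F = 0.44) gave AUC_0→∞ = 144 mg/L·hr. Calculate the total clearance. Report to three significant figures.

CL = F × Dose / AUC_0→∞
   = 0.44 × 150 / 144 = 0.458333 L/hr

CL = 0.458 L/hr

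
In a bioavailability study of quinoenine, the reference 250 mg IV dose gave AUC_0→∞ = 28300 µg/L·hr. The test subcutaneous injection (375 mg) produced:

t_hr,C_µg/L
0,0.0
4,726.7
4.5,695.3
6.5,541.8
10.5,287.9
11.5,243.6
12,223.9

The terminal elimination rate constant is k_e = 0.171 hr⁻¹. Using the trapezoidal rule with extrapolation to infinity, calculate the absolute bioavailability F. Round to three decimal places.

F = 0.151

Trapezoidal AUC_0→12 (subcutaneous injection):
  [0→4]: (0.0+726.7)/2 × 4 = 1453.4
  [4→4.5]: (726.7+695.3)/2 × 0.5 = 355.5
  [4.5→6.5]: (695.3+541.8)/2 × 2 = 1237.1
  [6.5→10.5]: (541.8+287.9)/2 × 4 = 1659.4
  [10.5→11.5]: (287.9+243.6)/2 × 1 = 265.75
  [11.5→12]: (243.6+223.9)/2 × 0.5 = 116.875
  Sum = 5088.025 µg/L·hr
Tail: C_last/k_e = 223.9/0.171 = 1309.357
AUC_0→∞ (subcutaneous injection) = 5088.025 + 1309.357 = 6397.382 µg/L·hr
F = (AUC_ev/D_ev)/(AUC_iv/D_iv) = (6397.382/375)/(28300/250) = 17.0597/113.2 = 0.1507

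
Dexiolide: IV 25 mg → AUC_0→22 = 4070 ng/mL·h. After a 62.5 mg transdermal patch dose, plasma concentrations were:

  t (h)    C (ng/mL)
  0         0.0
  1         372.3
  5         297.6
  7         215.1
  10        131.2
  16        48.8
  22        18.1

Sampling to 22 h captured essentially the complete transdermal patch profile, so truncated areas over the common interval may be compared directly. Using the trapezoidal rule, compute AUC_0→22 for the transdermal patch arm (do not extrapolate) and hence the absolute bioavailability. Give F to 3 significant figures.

F = 0.324

Trapezoidal AUC_0→22 (transdermal patch):
  [0→1]: (0.0+372.3)/2 × 1 = 186.15
  [1→5]: (372.3+297.6)/2 × 4 = 1339.8
  [5→7]: (297.6+215.1)/2 × 2 = 512.7
  [7→10]: (215.1+131.2)/2 × 3 = 519.45
  [10→16]: (131.2+48.8)/2 × 6 = 540.0
  [16→22]: (48.8+18.1)/2 × 6 = 200.7
  Sum = 3298.8 ng/mL·h
F = (AUC_ev/D_ev)/(AUC_iv/D_iv) = (3298.8/62.5)/(4070/25) = 52.7808/162.8 = 0.3242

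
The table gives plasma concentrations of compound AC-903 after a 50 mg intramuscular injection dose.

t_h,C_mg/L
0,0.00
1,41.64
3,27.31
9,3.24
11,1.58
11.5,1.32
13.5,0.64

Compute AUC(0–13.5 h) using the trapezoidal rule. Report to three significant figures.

AUC = 189 mg/L·h

Trapezoidal AUC_0→13.5:
  [0→1]: (0.00+41.64)/2 × 1 = 20.82
  [1→3]: (41.64+27.31)/2 × 2 = 68.95
  [3→9]: (27.31+3.24)/2 × 6 = 91.65
  [9→11]: (3.24+1.58)/2 × 2 = 4.82
  [11→11.5]: (1.58+1.32)/2 × 0.5 = 0.725
  [11.5→13.5]: (1.32+0.64)/2 × 2 = 1.96
  Sum = 188.925 mg/L·h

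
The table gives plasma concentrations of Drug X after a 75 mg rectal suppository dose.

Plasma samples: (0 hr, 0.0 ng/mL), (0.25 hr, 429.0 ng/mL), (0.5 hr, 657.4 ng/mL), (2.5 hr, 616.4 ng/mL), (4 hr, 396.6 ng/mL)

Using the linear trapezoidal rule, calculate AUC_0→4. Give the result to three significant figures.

Trapezoidal AUC_0→4:
  [0→0.25]: (0.0+429.0)/2 × 0.25 = 53.625
  [0.25→0.5]: (429.0+657.4)/2 × 0.25 = 135.8
  [0.5→2.5]: (657.4+616.4)/2 × 2 = 1273.8
  [2.5→4]: (616.4+396.6)/2 × 1.5 = 759.75
  Sum = 2222.975 ng/mL·hr

AUC = 2220 ng/mL·hr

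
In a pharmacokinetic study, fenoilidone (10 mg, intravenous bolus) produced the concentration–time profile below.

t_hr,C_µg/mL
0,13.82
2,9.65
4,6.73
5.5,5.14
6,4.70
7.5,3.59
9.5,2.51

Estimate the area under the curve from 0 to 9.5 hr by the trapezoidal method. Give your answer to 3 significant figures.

Trapezoidal AUC_0→9.5:
  [0→2]: (13.82+9.65)/2 × 2 = 23.47
  [2→4]: (9.65+6.73)/2 × 2 = 16.38
  [4→5.5]: (6.73+5.14)/2 × 1.5 = 8.9025
  [5.5→6]: (5.14+4.70)/2 × 0.5 = 2.46
  [6→7.5]: (4.70+3.59)/2 × 1.5 = 6.2175
  [7.5→9.5]: (3.59+2.51)/2 × 2 = 6.1
  Sum = 63.53 µg/mL·hr

AUC = 63.5 µg/mL·hr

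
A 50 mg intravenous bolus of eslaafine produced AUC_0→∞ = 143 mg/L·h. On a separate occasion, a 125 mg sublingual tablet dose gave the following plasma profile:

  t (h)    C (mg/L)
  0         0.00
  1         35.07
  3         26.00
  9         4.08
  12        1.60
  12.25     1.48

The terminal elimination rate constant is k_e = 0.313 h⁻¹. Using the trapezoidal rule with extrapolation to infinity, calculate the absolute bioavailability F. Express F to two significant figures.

Trapezoidal AUC_0→12.25 (sublingual tablet):
  [0→1]: (0.00+35.07)/2 × 1 = 17.535
  [1→3]: (35.07+26.00)/2 × 2 = 61.07
  [3→9]: (26.00+4.08)/2 × 6 = 90.24
  [9→12]: (4.08+1.60)/2 × 3 = 8.52
  [12→12.25]: (1.60+1.48)/2 × 0.25 = 0.385
  Sum = 177.75 mg/L·h
Tail: C_last/k_e = 1.48/0.313 = 4.728
AUC_0→∞ (sublingual tablet) = 177.75 + 4.728 = 182.478 mg/L·h
F = (AUC_ev/D_ev)/(AUC_iv/D_iv) = (182.478/125)/(143/50) = 1.459824/2.86 = 0.5104

F = 0.51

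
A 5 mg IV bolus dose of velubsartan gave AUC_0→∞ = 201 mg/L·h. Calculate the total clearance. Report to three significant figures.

CL = Dose_iv / AUC_0→∞
   = 5 / 201 = 0.0248756 L/h

CL = 0.0249 L/h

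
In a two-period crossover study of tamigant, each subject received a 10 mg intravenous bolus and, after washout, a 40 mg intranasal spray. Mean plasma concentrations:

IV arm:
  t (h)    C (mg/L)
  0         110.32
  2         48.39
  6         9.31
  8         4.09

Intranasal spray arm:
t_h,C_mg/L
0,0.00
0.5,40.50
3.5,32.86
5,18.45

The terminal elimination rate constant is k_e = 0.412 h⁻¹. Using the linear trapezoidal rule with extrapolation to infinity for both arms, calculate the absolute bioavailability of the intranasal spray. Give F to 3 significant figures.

F = 0.171

Trapezoidal AUC_0→8 (IV):
  [0→2]: (110.32+48.39)/2 × 2 = 158.71
  [2→6]: (48.39+9.31)/2 × 4 = 115.4
  [6→8]: (9.31+4.09)/2 × 2 = 13.4
  Sum = 287.51 mg/L·h
IV tail: 4.09/0.412 = 9.927; AUC_iv,0→∞ = 287.51 + 9.927 = 297.437 mg/L·h
Trapezoidal AUC_0→5 (intranasal spray):
  [0→0.5]: (0.00+40.50)/2 × 0.5 = 10.125
  [0.5→3.5]: (40.50+32.86)/2 × 3 = 110.04
  [3.5→5]: (32.86+18.45)/2 × 1.5 = 38.4825
  Sum = 158.6475 mg/L·h
intranasal spray tail: 18.45/0.412 = 44.782; AUC_ev,0→∞ = 158.6475 + 44.782 = 203.4295 mg/L·h
F = (AUC_ev/D_ev)/(AUC_iv/D_iv) = (203.4295/40)/(297.437/10) = 5.0857375/29.7437 = 0.1710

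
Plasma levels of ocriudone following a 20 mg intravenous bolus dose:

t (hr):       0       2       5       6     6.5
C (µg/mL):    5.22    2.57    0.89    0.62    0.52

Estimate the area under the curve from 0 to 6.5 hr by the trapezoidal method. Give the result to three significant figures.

Trapezoidal AUC_0→6.5:
  [0→2]: (5.22+2.57)/2 × 2 = 7.79
  [2→5]: (2.57+0.89)/2 × 3 = 5.19
  [5→6]: (0.89+0.62)/2 × 1 = 0.755
  [6→6.5]: (0.62+0.52)/2 × 0.5 = 0.285
  Sum = 14.02 µg/mL·hr

AUC = 14.0 µg/mL·hr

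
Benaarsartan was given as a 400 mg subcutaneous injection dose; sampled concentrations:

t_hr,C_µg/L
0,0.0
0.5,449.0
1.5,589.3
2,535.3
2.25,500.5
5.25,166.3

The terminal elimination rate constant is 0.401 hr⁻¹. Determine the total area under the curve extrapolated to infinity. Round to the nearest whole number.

Trapezoidal AUC_0→5.25:
  [0→0.5]: (0.0+449.0)/2 × 0.5 = 112.25
  [0.5→1.5]: (449.0+589.3)/2 × 1 = 519.15
  [1.5→2]: (589.3+535.3)/2 × 0.5 = 281.15
  [2→2.25]: (535.3+500.5)/2 × 0.25 = 129.475
  [2.25→5.25]: (500.5+166.3)/2 × 3 = 1000.2
  Sum = 2042.225 µg/L·hr
Extrapolated tail: C_last / k_e = 166.3 / 0.401 = 414.713
AUC_0→∞ = 2042.225 + 414.713 = 2456.938 µg/L·hr

AUC = 2457 µg/L·hr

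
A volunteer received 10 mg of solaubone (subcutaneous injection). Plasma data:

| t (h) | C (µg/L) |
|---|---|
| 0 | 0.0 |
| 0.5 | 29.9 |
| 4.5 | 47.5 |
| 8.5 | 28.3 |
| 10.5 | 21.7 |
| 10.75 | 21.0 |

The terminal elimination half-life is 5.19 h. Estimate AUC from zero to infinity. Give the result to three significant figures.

Trapezoidal AUC_0→10.75:
  [0→0.5]: (0.0+29.9)/2 × 0.5 = 7.475
  [0.5→4.5]: (29.9+47.5)/2 × 4 = 154.8
  [4.5→8.5]: (47.5+28.3)/2 × 4 = 151.6
  [8.5→10.5]: (28.3+21.7)/2 × 2 = 50.0
  [10.5→10.75]: (21.7+21.0)/2 × 0.25 = 5.3375
  Sum = 369.2125 µg/L·h
k_e = ln2 / t½ = 0.693147 / 5.19 = 0.1336 h^-1
Extrapolated tail: C_last / k_e = 21.0 / 0.1336 = 157.186
AUC_0→∞ = 369.2125 + 157.186 = 526.3985 µg/L·h

AUC = 526 µg/L·h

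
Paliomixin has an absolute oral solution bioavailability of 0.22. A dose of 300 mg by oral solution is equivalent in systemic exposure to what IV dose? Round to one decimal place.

D_iv = 66.0 mg

Systemic exposure from an extravascular dose = F × D_ev, so the equivalent IV dose is F × D_ev.
D_iv = F × D_ev = 0.22 × 300 = 66 mg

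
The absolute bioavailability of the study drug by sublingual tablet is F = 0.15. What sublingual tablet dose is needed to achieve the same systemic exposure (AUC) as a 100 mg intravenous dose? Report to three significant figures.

For equal systemic exposure: F × D_ev = D_iv
D_ev = D_iv / F = 100 / 0.15 = 666.667 mg

D_sublingual = 667 mg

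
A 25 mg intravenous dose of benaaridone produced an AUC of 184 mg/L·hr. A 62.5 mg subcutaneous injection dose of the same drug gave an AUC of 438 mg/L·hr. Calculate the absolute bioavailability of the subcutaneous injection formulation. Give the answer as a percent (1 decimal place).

F = 95.2%

F = (AUC_ev / D_ev) / (AUC_iv / D_iv)
  = (438/62.5) / (184/25)
  = 7.008 / 7.36 = 0.9522
  = 95.22%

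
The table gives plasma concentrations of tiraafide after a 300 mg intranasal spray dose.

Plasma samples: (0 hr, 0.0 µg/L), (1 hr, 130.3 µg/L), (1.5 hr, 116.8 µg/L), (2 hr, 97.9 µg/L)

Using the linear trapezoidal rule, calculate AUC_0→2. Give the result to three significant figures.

Trapezoidal AUC_0→2:
  [0→1]: (0.0+130.3)/2 × 1 = 65.15
  [1→1.5]: (130.3+116.8)/2 × 0.5 = 61.775
  [1.5→2]: (116.8+97.9)/2 × 0.5 = 53.675
  Sum = 180.6 µg/L·hr

AUC = 181 µg/L·hr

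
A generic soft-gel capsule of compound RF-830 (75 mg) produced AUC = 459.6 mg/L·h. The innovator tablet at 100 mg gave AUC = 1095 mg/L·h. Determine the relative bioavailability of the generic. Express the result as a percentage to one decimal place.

F_rel = (AUC_test/D_test) / (AUC_ref/D_ref)
      = (459.6/75) / (1095/100)
      = 6.128 / 10.95 = 0.5596 = 55.96%

F_rel = 56.0%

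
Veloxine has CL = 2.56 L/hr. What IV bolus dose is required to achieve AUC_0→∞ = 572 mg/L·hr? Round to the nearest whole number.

Dose_iv = CL × AUC_0→∞
     = 2.56 × 572 = 1464.32 mg

Dose = 1464 mg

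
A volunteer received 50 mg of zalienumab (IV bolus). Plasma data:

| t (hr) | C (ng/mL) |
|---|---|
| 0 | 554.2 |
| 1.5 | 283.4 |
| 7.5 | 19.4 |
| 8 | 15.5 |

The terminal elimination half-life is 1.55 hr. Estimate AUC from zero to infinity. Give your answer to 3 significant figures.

AUC = 1580 ng/mL·hr

Trapezoidal AUC_0→8:
  [0→1.5]: (554.2+283.4)/2 × 1.5 = 628.2
  [1.5→7.5]: (283.4+19.4)/2 × 6 = 908.4
  [7.5→8]: (19.4+15.5)/2 × 0.5 = 8.725
  Sum = 1545.325 ng/mL·hr
k_e = ln2 / t½ = 0.693147 / 1.55 = 0.4472 hr^-1
Extrapolated tail: C_last / k_e = 15.5 / 0.4472 = 34.660
AUC_0→∞ = 1545.325 + 34.660 = 1579.985 ng/mL·hr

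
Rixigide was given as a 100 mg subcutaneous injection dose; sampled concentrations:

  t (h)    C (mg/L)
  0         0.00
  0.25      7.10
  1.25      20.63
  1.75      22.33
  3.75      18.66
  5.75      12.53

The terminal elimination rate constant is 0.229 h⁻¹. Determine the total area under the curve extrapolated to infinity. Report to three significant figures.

AUC = 152 mg/L·h

Trapezoidal AUC_0→5.75:
  [0→0.25]: (0.00+7.10)/2 × 0.25 = 0.8875
  [0.25→1.25]: (7.10+20.63)/2 × 1 = 13.865
  [1.25→1.75]: (20.63+22.33)/2 × 0.5 = 10.74
  [1.75→3.75]: (22.33+18.66)/2 × 2 = 40.99
  [3.75→5.75]: (18.66+12.53)/2 × 2 = 31.19
  Sum = 97.6725 mg/L·h
Extrapolated tail: C_last / k_e = 12.53 / 0.229 = 54.716
AUC_0→∞ = 97.6725 + 54.716 = 152.3885 mg/L·h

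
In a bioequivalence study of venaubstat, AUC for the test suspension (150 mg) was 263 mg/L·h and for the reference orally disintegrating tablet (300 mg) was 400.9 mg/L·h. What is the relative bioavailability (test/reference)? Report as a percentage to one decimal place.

F_rel = (AUC_test/D_test) / (AUC_ref/D_ref)
      = (263/150) / (400.9/300)
      = 1.75333 / 1.33633 = 1.3120 = 131.20%

F_rel = 131.2%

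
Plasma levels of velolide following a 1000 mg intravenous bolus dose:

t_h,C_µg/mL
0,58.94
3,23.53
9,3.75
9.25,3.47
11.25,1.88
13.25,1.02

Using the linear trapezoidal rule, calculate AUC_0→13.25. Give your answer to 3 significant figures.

AUC = 215 µg/mL·h

Trapezoidal AUC_0→13.25:
  [0→3]: (58.94+23.53)/2 × 3 = 123.705
  [3→9]: (23.53+3.75)/2 × 6 = 81.84
  [9→9.25]: (3.75+3.47)/2 × 0.25 = 0.9025
  [9.25→11.25]: (3.47+1.88)/2 × 2 = 5.35
  [11.25→13.25]: (1.88+1.02)/2 × 2 = 2.9
  Sum = 214.6975 µg/mL·h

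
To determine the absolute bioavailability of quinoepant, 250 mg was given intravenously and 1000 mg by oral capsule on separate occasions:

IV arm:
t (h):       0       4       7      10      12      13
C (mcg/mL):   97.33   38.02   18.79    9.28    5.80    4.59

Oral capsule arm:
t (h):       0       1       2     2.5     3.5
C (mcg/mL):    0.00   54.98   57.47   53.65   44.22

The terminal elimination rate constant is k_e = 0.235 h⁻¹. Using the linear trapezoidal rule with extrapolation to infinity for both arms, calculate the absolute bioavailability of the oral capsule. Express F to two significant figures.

Trapezoidal AUC_0→13 (IV):
  [0→4]: (97.33+38.02)/2 × 4 = 270.7
  [4→7]: (38.02+18.79)/2 × 3 = 85.215
  [7→10]: (18.79+9.28)/2 × 3 = 42.105
  [10→12]: (9.28+5.80)/2 × 2 = 15.08
  [12→13]: (5.80+4.59)/2 × 1 = 5.195
  Sum = 418.295 mcg/mL·h
IV tail: 4.59/0.235 = 19.532; AUC_iv,0→∞ = 418.295 + 19.532 = 437.827 mcg/mL·h
Trapezoidal AUC_0→3.5 (oral capsule):
  [0→1]: (0.00+54.98)/2 × 1 = 27.49
  [1→2]: (54.98+57.47)/2 × 1 = 56.225
  [2→2.5]: (57.47+53.65)/2 × 0.5 = 27.78
  [2.5→3.5]: (53.65+44.22)/2 × 1 = 48.935
  Sum = 160.43 mcg/mL·h
oral capsule tail: 44.22/0.235 = 188.170; AUC_ev,0→∞ = 160.43 + 188.170 = 348.6 mcg/mL·h
F = (AUC_ev/D_ev)/(AUC_iv/D_iv) = (348.6/1000)/(437.827/250) = 0.3486/1.751308 = 0.1991

F = 0.20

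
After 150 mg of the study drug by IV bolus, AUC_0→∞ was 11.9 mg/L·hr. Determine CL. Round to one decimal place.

CL = Dose_iv / AUC_0→∞
   = 150 / 11.9 = 12.605 L/hr

CL = 12.6 L/hr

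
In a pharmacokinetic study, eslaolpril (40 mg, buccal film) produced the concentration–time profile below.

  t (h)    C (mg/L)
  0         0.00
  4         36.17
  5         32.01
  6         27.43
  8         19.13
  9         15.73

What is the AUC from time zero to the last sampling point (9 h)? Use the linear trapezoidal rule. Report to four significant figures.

AUC = 200.1 mg/L·h

Trapezoidal AUC_0→9:
  [0→4]: (0.00+36.17)/2 × 4 = 72.34
  [4→5]: (36.17+32.01)/2 × 1 = 34.09
  [5→6]: (32.01+27.43)/2 × 1 = 29.72
  [6→8]: (27.43+19.13)/2 × 2 = 46.56
  [8→9]: (19.13+15.73)/2 × 1 = 17.43
  Sum = 200.14 mg/L·h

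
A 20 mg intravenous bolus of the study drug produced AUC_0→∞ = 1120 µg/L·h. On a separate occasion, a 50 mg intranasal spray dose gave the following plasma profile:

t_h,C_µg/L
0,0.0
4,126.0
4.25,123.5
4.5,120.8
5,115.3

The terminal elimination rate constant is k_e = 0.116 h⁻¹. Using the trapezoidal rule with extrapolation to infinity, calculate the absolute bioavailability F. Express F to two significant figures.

Trapezoidal AUC_0→5 (intranasal spray):
  [0→4]: (0.0+126.0)/2 × 4 = 252.0
  [4→4.25]: (126.0+123.5)/2 × 0.25 = 31.1875
  [4.25→4.5]: (123.5+120.8)/2 × 0.25 = 30.5375
  [4.5→5]: (120.8+115.3)/2 × 0.5 = 59.025
  Sum = 372.75 µg/L·h
Tail: C_last/k_e = 115.3/0.116 = 993.966
AUC_0→∞ (intranasal spray) = 372.75 + 993.966 = 1366.716 µg/L·h
F = (AUC_ev/D_ev)/(AUC_iv/D_iv) = (1366.716/50)/(1120/20) = 27.33432/56 = 0.4881

F = 0.49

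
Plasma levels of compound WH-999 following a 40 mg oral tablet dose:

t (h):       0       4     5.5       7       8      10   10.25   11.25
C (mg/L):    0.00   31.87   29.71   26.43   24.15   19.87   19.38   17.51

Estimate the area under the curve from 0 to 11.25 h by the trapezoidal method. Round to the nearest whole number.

AUC = 245 mg/L·h

Trapezoidal AUC_0→11.25:
  [0→4]: (0.00+31.87)/2 × 4 = 63.74
  [4→5.5]: (31.87+29.71)/2 × 1.5 = 46.185
  [5.5→7]: (29.71+26.43)/2 × 1.5 = 42.105
  [7→8]: (26.43+24.15)/2 × 1 = 25.29
  [8→10]: (24.15+19.87)/2 × 2 = 44.02
  [10→10.25]: (19.87+19.38)/2 × 0.25 = 4.90625
  [10.25→11.25]: (19.38+17.51)/2 × 1 = 18.445
  Sum = 244.69125 mg/L·h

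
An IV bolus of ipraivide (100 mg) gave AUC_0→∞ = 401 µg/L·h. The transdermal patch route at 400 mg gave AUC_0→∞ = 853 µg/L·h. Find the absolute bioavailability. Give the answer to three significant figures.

F = 0.532

F = (AUC_ev / D_ev) / (AUC_iv / D_iv)
  = (853/400) / (401/100)
  = 2.1325 / 4.01 = 0.5318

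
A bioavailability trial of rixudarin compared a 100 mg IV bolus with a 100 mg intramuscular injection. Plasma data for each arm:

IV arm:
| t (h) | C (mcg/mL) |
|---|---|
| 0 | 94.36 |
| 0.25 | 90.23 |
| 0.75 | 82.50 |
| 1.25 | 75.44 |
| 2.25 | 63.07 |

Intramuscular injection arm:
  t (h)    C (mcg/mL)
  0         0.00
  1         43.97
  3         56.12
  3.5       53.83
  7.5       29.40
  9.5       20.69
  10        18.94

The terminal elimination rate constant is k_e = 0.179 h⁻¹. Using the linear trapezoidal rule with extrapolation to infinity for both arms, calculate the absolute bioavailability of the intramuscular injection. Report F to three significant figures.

Trapezoidal AUC_0→2.25 (IV):
  [0→0.25]: (94.36+90.23)/2 × 0.25 = 23.07375
  [0.25→0.75]: (90.23+82.50)/2 × 0.5 = 43.1825
  [0.75→1.25]: (82.50+75.44)/2 × 0.5 = 39.485
  [1.25→2.25]: (75.44+63.07)/2 × 1 = 69.255
  Sum = 174.99625 mcg/mL·h
IV tail: 63.07/0.179 = 352.346; AUC_iv,0→∞ = 174.99625 + 352.346 = 527.34225 mcg/mL·h
Trapezoidal AUC_0→10 (intramuscular injection):
  [0→1]: (0.00+43.97)/2 × 1 = 21.985
  [1→3]: (43.97+56.12)/2 × 2 = 100.09
  [3→3.5]: (56.12+53.83)/2 × 0.5 = 27.4875
  [3.5→7.5]: (53.83+29.40)/2 × 4 = 166.46
  [7.5→9.5]: (29.40+20.69)/2 × 2 = 50.09
  [9.5→10]: (20.69+18.94)/2 × 0.5 = 9.9075
  Sum = 376.02 mcg/mL·h
intramuscular injection tail: 18.94/0.179 = 105.810; AUC_ev,0→∞ = 376.02 + 105.810 = 481.83 mcg/mL·h
F = (AUC_ev/D_ev)/(AUC_iv/D_iv) = (481.83/100)/(527.34225/100) = 4.8183/5.2734225 = 0.9137

F = 0.914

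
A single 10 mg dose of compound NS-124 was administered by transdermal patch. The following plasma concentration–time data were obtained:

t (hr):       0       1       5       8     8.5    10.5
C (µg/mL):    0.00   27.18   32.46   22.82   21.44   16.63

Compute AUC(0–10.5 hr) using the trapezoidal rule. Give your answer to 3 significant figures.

Trapezoidal AUC_0→10.5:
  [0→1]: (0.00+27.18)/2 × 1 = 13.59
  [1→5]: (27.18+32.46)/2 × 4 = 119.28
  [5→8]: (32.46+22.82)/2 × 3 = 82.92
  [8→8.5]: (22.82+21.44)/2 × 0.5 = 11.065
  [8.5→10.5]: (21.44+16.63)/2 × 2 = 38.07
  Sum = 264.925 µg/mL·hr

AUC = 265 µg/mL·hr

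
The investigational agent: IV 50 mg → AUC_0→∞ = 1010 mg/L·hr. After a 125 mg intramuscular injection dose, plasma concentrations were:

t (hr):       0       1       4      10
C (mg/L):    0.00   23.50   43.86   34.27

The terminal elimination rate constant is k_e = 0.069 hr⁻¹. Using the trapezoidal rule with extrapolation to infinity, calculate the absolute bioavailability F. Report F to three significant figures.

Trapezoidal AUC_0→10 (intramuscular injection):
  [0→1]: (0.00+23.50)/2 × 1 = 11.75
  [1→4]: (23.50+43.86)/2 × 3 = 101.04
  [4→10]: (43.86+34.27)/2 × 6 = 234.39
  Sum = 347.18 mg/L·hr
Tail: C_last/k_e = 34.27/0.069 = 496.667
AUC_0→∞ (intramuscular injection) = 347.18 + 496.667 = 843.847 mg/L·hr
F = (AUC_ev/D_ev)/(AUC_iv/D_iv) = (843.847/125)/(1010/50) = 6.750776/20.2 = 0.3342

F = 0.334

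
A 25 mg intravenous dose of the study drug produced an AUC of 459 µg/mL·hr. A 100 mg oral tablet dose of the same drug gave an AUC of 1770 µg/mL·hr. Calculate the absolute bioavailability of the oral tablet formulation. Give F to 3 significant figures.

F = 0.964

F = (AUC_ev / D_ev) / (AUC_iv / D_iv)
  = (1770/100) / (459/25)
  = 17.7 / 18.36 = 0.9641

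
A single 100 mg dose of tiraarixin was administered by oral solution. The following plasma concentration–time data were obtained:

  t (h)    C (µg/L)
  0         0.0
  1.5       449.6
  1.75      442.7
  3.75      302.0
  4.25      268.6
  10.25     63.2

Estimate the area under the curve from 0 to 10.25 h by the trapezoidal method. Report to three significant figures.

Trapezoidal AUC_0→10.25:
  [0→1.5]: (0.0+449.6)/2 × 1.5 = 337.2
  [1.5→1.75]: (449.6+442.7)/2 × 0.25 = 111.5375
  [1.75→3.75]: (442.7+302.0)/2 × 2 = 744.7
  [3.75→4.25]: (302.0+268.6)/2 × 0.5 = 142.65
  [4.25→10.25]: (268.6+63.2)/2 × 6 = 995.4
  Sum = 2331.4875 µg/L·h

AUC = 2330 µg/L·h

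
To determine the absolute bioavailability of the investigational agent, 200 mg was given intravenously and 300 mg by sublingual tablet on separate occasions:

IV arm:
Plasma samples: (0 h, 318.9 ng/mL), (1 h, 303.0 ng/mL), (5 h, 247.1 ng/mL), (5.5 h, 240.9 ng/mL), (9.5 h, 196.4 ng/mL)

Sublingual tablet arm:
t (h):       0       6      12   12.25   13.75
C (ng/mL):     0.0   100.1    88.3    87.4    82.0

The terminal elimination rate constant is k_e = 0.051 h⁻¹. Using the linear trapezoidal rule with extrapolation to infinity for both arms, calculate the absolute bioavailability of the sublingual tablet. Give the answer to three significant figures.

Trapezoidal AUC_0→9.5 (IV):
  [0→1]: (318.9+303.0)/2 × 1 = 310.95
  [1→5]: (303.0+247.1)/2 × 4 = 1100.2
  [5→5.5]: (247.1+240.9)/2 × 0.5 = 122.0
  [5.5→9.5]: (240.9+196.4)/2 × 4 = 874.6
  Sum = 2407.75 ng/mL·h
IV tail: 196.4/0.051 = 3850.980; AUC_iv,0→∞ = 2407.75 + 3850.980 = 6258.73 ng/mL·h
Trapezoidal AUC_0→13.75 (sublingual tablet):
  [0→6]: (0.0+100.1)/2 × 6 = 300.3
  [6→12]: (100.1+88.3)/2 × 6 = 565.2
  [12→12.25]: (88.3+87.4)/2 × 0.25 = 21.9625
  [12.25→13.75]: (87.4+82.0)/2 × 1.5 = 127.05
  Sum = 1014.5125 ng/mL·h
sublingual tablet tail: 82.0/0.051 = 1607.843; AUC_ev,0→∞ = 1014.5125 + 1607.843 = 2622.3555 ng/mL·h
F = (AUC_ev/D_ev)/(AUC_iv/D_iv) = (2622.3555/300)/(6258.73/200) = 8.741185/31.29365 = 0.2793

F = 0.279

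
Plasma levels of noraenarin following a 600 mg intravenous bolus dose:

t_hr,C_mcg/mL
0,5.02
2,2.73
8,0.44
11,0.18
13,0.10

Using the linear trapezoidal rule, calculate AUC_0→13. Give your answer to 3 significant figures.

AUC = 18.5 mcg/mL·hr

Trapezoidal AUC_0→13:
  [0→2]: (5.02+2.73)/2 × 2 = 7.75
  [2→8]: (2.73+0.44)/2 × 6 = 9.51
  [8→11]: (0.44+0.18)/2 × 3 = 0.93
  [11→13]: (0.18+0.10)/2 × 2 = 0.28
  Sum = 18.47 mcg/mL·hr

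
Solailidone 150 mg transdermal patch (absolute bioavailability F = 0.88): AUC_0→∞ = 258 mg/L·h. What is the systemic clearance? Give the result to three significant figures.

CL = F × Dose / AUC_0→∞
   = 0.88 × 150 / 258 = 0.511628 L/h

CL = 0.512 L/h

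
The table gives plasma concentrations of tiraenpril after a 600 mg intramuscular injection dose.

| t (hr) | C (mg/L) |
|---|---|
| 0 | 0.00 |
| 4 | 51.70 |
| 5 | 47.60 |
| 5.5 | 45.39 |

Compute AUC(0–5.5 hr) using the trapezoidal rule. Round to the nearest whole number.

Trapezoidal AUC_0→5.5:
  [0→4]: (0.00+51.70)/2 × 4 = 103.4
  [4→5]: (51.70+47.60)/2 × 1 = 49.65
  [5→5.5]: (47.60+45.39)/2 × 0.5 = 23.2475
  Sum = 176.2975 mg/L·hr

AUC = 176 mg/L·hr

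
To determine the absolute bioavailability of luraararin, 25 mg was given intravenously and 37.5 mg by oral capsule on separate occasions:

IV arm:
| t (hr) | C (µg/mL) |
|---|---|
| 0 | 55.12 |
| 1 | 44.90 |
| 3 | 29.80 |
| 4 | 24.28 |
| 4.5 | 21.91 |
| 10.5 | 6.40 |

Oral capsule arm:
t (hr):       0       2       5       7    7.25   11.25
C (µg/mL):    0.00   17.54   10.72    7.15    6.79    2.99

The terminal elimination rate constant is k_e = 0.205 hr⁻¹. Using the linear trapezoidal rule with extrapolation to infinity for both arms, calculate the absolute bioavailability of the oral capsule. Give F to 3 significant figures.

Trapezoidal AUC_0→10.5 (IV):
  [0→1]: (55.12+44.90)/2 × 1 = 50.01
  [1→3]: (44.90+29.80)/2 × 2 = 74.7
  [3→4]: (29.80+24.28)/2 × 1 = 27.04
  [4→4.5]: (24.28+21.91)/2 × 0.5 = 11.5475
  [4.5→10.5]: (21.91+6.40)/2 × 6 = 84.93
  Sum = 248.2275 µg/mL·hr
IV tail: 6.40/0.205 = 31.220; AUC_iv,0→∞ = 248.2275 + 31.220 = 279.4475 µg/mL·hr
Trapezoidal AUC_0→11.25 (oral capsule):
  [0→2]: (0.00+17.54)/2 × 2 = 17.54
  [2→5]: (17.54+10.72)/2 × 3 = 42.39
  [5→7]: (10.72+7.15)/2 × 2 = 17.87
  [7→7.25]: (7.15+6.79)/2 × 0.25 = 1.7425
  [7.25→11.25]: (6.79+2.99)/2 × 4 = 19.56
  Sum = 99.1025 µg/mL·hr
oral capsule tail: 2.99/0.205 = 14.585; AUC_ev,0→∞ = 99.1025 + 14.585 = 113.6875 µg/mL·hr
F = (AUC_ev/D_ev)/(AUC_iv/D_iv) = (113.6875/37.5)/(279.4475/25) = 3.03167/11.1779 = 0.2712

F = 0.271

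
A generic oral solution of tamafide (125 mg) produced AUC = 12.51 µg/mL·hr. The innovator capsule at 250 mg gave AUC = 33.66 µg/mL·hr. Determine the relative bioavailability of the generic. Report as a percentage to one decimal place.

F_rel = 74.3%

F_rel = (AUC_test/D_test) / (AUC_ref/D_ref)
      = (12.51/125) / (33.66/250)
      = 0.10008 / 0.13464 = 0.7433 = 74.33%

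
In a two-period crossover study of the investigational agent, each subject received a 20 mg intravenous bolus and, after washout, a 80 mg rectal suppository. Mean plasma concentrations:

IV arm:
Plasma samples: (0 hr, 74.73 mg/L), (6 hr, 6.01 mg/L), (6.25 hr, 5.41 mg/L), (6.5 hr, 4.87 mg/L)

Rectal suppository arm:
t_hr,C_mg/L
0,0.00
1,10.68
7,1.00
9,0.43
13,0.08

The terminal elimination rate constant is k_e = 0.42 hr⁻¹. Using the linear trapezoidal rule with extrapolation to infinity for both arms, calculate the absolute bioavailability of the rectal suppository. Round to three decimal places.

F = 0.042

Trapezoidal AUC_0→6.5 (IV):
  [0→6]: (74.73+6.01)/2 × 6 = 242.22
  [6→6.25]: (6.01+5.41)/2 × 0.25 = 1.4275
  [6.25→6.5]: (5.41+4.87)/2 × 0.25 = 1.285
  Sum = 244.9325 mg/L·hr
IV tail: 4.87/0.42 = 11.595; AUC_iv,0→∞ = 244.9325 + 11.595 = 256.5275 mg/L·hr
Trapezoidal AUC_0→13 (rectal suppository):
  [0→1]: (0.00+10.68)/2 × 1 = 5.34
  [1→7]: (10.68+1.00)/2 × 6 = 35.04
  [7→9]: (1.00+0.43)/2 × 2 = 1.43
  [9→13]: (0.43+0.08)/2 × 4 = 1.02
  Sum = 42.83 mg/L·hr
rectal suppository tail: 0.08/0.42 = 0.190; AUC_ev,0→∞ = 42.83 + 0.190 = 43.02 mg/L·hr
F = (AUC_ev/D_ev)/(AUC_iv/D_iv) = (43.02/80)/(256.5275/20) = 0.53775/12.826375 = 0.0419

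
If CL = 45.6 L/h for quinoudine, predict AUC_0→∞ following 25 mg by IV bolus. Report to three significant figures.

AUC = 0.548 mg/L·h

AUC_0→∞ = Dose_iv / CL
        = 25 / 45.6 = 0.548246 mg/L·h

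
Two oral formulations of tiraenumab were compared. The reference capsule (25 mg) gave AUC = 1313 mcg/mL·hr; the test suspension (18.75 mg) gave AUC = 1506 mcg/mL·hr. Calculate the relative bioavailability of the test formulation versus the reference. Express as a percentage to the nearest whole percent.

F_rel = (AUC_test/D_test) / (AUC_ref/D_ref)
      = (1506/18.75) / (1313/25)
      = 80.32 / 52.52 = 1.5293 = 152.93%

F_rel = 153%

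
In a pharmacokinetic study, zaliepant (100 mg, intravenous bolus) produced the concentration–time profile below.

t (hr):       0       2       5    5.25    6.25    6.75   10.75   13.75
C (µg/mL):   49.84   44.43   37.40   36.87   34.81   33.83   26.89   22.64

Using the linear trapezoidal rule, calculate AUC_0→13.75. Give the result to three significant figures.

Trapezoidal AUC_0→13.75:
  [0→2]: (49.84+44.43)/2 × 2 = 94.27
  [2→5]: (44.43+37.40)/2 × 3 = 122.745
  [5→5.25]: (37.40+36.87)/2 × 0.25 = 9.28375
  [5.25→6.25]: (36.87+34.81)/2 × 1 = 35.84
  [6.25→6.75]: (34.81+33.83)/2 × 0.5 = 17.16
  [6.75→10.75]: (33.83+26.89)/2 × 4 = 121.44
  [10.75→13.75]: (26.89+22.64)/2 × 3 = 74.295
  Sum = 475.03375 µg/mL·hr

AUC = 475 µg/mL·hr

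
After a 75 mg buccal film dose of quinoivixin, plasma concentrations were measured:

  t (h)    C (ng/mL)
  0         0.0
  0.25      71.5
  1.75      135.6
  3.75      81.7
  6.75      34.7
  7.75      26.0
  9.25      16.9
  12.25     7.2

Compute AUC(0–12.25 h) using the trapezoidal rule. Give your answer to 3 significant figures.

Trapezoidal AUC_0→12.25:
  [0→0.25]: (0.0+71.5)/2 × 0.25 = 8.9375
  [0.25→1.75]: (71.5+135.6)/2 × 1.5 = 155.325
  [1.75→3.75]: (135.6+81.7)/2 × 2 = 217.3
  [3.75→6.75]: (81.7+34.7)/2 × 3 = 174.6
  [6.75→7.75]: (34.7+26.0)/2 × 1 = 30.35
  [7.75→9.25]: (26.0+16.9)/2 × 1.5 = 32.175
  [9.25→12.25]: (16.9+7.2)/2 × 3 = 36.15
  Sum = 654.8375 ng/mL·h

AUC = 655 ng/mL·h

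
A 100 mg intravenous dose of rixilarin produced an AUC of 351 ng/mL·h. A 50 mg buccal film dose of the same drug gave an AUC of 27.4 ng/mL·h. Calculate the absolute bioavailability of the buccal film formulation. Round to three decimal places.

F = 0.156

F = (AUC_ev / D_ev) / (AUC_iv / D_iv)
  = (27.4/50) / (351/100)
  = 0.548 / 3.51 = 0.1561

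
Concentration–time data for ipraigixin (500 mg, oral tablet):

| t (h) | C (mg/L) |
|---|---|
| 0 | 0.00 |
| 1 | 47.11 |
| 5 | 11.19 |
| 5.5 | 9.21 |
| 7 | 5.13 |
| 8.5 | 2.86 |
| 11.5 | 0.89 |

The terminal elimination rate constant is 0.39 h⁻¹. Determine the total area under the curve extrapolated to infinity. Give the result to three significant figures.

AUC = 170 mg/L·h

Trapezoidal AUC_0→11.5:
  [0→1]: (0.00+47.11)/2 × 1 = 23.555
  [1→5]: (47.11+11.19)/2 × 4 = 116.6
  [5→5.5]: (11.19+9.21)/2 × 0.5 = 5.1
  [5.5→7]: (9.21+5.13)/2 × 1.5 = 10.755
  [7→8.5]: (5.13+2.86)/2 × 1.5 = 5.9925
  [8.5→11.5]: (2.86+0.89)/2 × 3 = 5.625
  Sum = 167.6275 mg/L·h
Extrapolated tail: C_last / k_e = 0.89 / 0.39 = 2.282
AUC_0→∞ = 167.6275 + 2.282 = 169.9095 mg/L·h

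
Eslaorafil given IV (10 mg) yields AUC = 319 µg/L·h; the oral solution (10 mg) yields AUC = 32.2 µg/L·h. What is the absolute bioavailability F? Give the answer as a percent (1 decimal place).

F = 10.1%

F = (AUC_ev / D_ev) / (AUC_iv / D_iv)
  = (32.2/10) / (319/10)
  = 3.22 / 31.9 = 0.1009
  = 10.09%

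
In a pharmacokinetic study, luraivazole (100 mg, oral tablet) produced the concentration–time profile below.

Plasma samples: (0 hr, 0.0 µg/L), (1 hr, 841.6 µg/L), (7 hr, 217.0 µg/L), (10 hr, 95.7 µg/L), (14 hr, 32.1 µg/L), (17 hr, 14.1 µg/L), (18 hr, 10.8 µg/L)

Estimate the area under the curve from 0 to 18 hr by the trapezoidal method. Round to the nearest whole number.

Trapezoidal AUC_0→18:
  [0→1]: (0.0+841.6)/2 × 1 = 420.8
  [1→7]: (841.6+217.0)/2 × 6 = 3175.8
  [7→10]: (217.0+95.7)/2 × 3 = 469.05
  [10→14]: (95.7+32.1)/2 × 4 = 255.6
  [14→17]: (32.1+14.1)/2 × 3 = 69.3
  [17→18]: (14.1+10.8)/2 × 1 = 12.45
  Sum = 4403.0 µg/L·hr

AUC = 4403 µg/L·hr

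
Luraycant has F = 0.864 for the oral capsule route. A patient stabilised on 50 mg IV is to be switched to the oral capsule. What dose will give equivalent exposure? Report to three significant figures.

D_oral = 57.9 mg

For equal systemic exposure: F × D_ev = D_iv
D_ev = D_iv / F = 50 / 0.864 = 57.8704 mg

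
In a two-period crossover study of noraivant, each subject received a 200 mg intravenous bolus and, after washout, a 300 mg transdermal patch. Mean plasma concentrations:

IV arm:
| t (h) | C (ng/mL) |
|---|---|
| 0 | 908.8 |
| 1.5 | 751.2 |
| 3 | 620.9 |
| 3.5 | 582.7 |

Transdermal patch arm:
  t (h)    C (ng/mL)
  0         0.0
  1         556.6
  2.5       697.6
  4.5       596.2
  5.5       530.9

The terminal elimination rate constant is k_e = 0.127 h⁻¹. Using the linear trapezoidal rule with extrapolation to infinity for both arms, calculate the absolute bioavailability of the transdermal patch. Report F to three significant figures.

Trapezoidal AUC_0→3.5 (IV):
  [0→1.5]: (908.8+751.2)/2 × 1.5 = 1245.0
  [1.5→3]: (751.2+620.9)/2 × 1.5 = 1029.075
  [3→3.5]: (620.9+582.7)/2 × 0.5 = 300.9
  Sum = 2574.975 ng/mL·h
IV tail: 582.7/0.127 = 4588.189; AUC_iv,0→∞ = 2574.975 + 4588.189 = 7163.164 ng/mL·h
Trapezoidal AUC_0→5.5 (transdermal patch):
  [0→1]: (0.0+556.6)/2 × 1 = 278.3
  [1→2.5]: (556.6+697.6)/2 × 1.5 = 940.65
  [2.5→4.5]: (697.6+596.2)/2 × 2 = 1293.8
  [4.5→5.5]: (596.2+530.9)/2 × 1 = 563.55
  Sum = 3076.3 ng/mL·h
transdermal patch tail: 530.9/0.127 = 4180.315; AUC_ev,0→∞ = 3076.3 + 4180.315 = 7256.615 ng/mL·h
F = (AUC_ev/D_ev)/(AUC_iv/D_iv) = (7256.615/300)/(7163.164/200) = 24.1887/35.81582 = 0.6754

F = 0.675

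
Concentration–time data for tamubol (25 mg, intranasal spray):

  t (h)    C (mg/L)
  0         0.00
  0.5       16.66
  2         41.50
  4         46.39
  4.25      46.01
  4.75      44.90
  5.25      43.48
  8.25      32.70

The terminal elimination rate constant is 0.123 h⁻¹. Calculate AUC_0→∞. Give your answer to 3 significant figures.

Trapezoidal AUC_0→8.25:
  [0→0.5]: (0.00+16.66)/2 × 0.5 = 4.165
  [0.5→2]: (16.66+41.50)/2 × 1.5 = 43.62
  [2→4]: (41.50+46.39)/2 × 2 = 87.89
  [4→4.25]: (46.39+46.01)/2 × 0.25 = 11.55
  [4.25→4.75]: (46.01+44.90)/2 × 0.5 = 22.7275
  [4.75→5.25]: (44.90+43.48)/2 × 0.5 = 22.095
  [5.25→8.25]: (43.48+32.70)/2 × 3 = 114.27
  Sum = 306.3175 mg/L·h
Extrapolated tail: C_last / k_e = 32.70 / 0.123 = 265.854
AUC_0→∞ = 306.3175 + 265.854 = 572.1715 mg/L·h

AUC = 572 mg/L·h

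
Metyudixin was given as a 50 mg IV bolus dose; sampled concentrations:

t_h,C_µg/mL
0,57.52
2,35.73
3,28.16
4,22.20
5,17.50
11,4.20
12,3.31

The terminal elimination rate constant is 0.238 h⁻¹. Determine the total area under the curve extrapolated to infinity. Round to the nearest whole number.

Trapezoidal AUC_0→12:
  [0→2]: (57.52+35.73)/2 × 2 = 93.25
  [2→3]: (35.73+28.16)/2 × 1 = 31.945
  [3→4]: (28.16+22.20)/2 × 1 = 25.18
  [4→5]: (22.20+17.50)/2 × 1 = 19.85
  [5→11]: (17.50+4.20)/2 × 6 = 65.1
  [11→12]: (4.20+3.31)/2 × 1 = 3.755
  Sum = 239.08 µg/mL·h
Extrapolated tail: C_last / k_e = 3.31 / 0.238 = 13.908
AUC_0→∞ = 239.08 + 13.908 = 252.988 µg/mL·h

AUC = 253 µg/mL·h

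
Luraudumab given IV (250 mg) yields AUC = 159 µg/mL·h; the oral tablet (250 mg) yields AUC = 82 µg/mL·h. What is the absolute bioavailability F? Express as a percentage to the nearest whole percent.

F = 52%

F = (AUC_ev / D_ev) / (AUC_iv / D_iv)
  = (82/250) / (159/250)
  = 0.328 / 0.636 = 0.5157
  = 51.57%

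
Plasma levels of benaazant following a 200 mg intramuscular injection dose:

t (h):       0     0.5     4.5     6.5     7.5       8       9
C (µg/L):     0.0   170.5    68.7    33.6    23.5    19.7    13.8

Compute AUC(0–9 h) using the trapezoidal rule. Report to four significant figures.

Trapezoidal AUC_0→9:
  [0→0.5]: (0.0+170.5)/2 × 0.5 = 42.625
  [0.5→4.5]: (170.5+68.7)/2 × 4 = 478.4
  [4.5→6.5]: (68.7+33.6)/2 × 2 = 102.3
  [6.5→7.5]: (33.6+23.5)/2 × 1 = 28.55
  [7.5→8]: (23.5+19.7)/2 × 0.5 = 10.8
  [8→9]: (19.7+13.8)/2 × 1 = 16.75
  Sum = 679.425 µg/L·h

AUC = 679.4 µg/L·h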